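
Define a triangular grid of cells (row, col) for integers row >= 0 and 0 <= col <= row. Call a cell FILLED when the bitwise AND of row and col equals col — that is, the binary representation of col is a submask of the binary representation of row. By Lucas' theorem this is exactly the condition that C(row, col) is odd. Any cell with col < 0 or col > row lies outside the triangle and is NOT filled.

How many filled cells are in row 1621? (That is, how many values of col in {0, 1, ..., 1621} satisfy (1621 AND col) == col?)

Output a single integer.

1621 in binary = 11001010101
popcount(1621) = number of 1-bits in 11001010101 = 6
A col c satisfies (1621 AND c) == c iff every set bit of c is also set in 1621; each of the 6 set bits of 1621 can independently be on or off in c.
count = 2^6 = 64

Answer: 64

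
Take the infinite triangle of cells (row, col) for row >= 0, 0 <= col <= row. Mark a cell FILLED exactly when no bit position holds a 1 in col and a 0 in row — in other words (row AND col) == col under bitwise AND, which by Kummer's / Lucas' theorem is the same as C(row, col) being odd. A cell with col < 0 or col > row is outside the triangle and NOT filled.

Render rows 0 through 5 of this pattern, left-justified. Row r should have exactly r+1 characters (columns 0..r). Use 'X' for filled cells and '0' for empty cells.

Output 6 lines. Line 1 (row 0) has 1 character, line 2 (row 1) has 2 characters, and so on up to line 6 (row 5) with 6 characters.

r0=0: X
r1=1: XX
r2=10: X0X
r3=11: XXXX
r4=100: X000X
r5=101: XX00XX

Answer: X
XX
X0X
XXXX
X000X
XX00XX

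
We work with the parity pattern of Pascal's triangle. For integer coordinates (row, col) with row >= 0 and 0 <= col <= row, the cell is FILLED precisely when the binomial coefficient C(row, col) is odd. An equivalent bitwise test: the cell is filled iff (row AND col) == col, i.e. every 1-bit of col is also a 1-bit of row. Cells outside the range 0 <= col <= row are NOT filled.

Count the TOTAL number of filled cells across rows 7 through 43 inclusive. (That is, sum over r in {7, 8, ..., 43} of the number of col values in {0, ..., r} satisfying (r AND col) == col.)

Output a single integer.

r7=111 pc3: +8 =8
r8=1000 pc1: +2 =10
r9=1001 pc2: +4 =14
r10=1010 pc2: +4 =18
r11=1011 pc3: +8 =26
r12=1100 pc2: +4 =30
r13=1101 pc3: +8 =38
r14=1110 pc3: +8 =46
r15=1111 pc4: +16 =62
r16=10000 pc1: +2 =64
r17=10001 pc2: +4 =68
r18=10010 pc2: +4 =72
r19=10011 pc3: +8 =80
r20=10100 pc2: +4 =84
r21=10101 pc3: +8 =92
r22=10110 pc3: +8 =100
r23=10111 pc4: +16 =116
r24=11000 pc2: +4 =120
r25=11001 pc3: +8 =128
r26=11010 pc3: +8 =136
r27=11011 pc4: +16 =152
r28=11100 pc3: +8 =160
r29=11101 pc4: +16 =176
r30=11110 pc4: +16 =192
r31=11111 pc5: +32 =224
r32=100000 pc1: +2 =226
r33=100001 pc2: +4 =230
r34=100010 pc2: +4 =234
r35=100011 pc3: +8 =242
r36=100100 pc2: +4 =246
r37=100101 pc3: +8 =254
r38=100110 pc3: +8 =262
r39=100111 pc4: +16 =278
r40=101000 pc2: +4 =282
r41=101001 pc3: +8 =290
r42=101010 pc3: +8 =298
r43=101011 pc4: +16 =314

Answer: 314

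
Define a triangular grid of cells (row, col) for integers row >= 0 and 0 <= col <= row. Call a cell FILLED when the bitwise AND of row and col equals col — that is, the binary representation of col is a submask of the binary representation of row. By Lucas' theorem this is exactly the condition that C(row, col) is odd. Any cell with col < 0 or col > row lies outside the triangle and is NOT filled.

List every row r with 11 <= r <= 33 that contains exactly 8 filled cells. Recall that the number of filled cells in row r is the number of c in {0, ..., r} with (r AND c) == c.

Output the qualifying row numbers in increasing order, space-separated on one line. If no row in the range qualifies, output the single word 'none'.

Row r has 2^popcount(r) filled cells, so we need popcount(r) = log2(8) = 3.
Scan r = 11..33 and keep those with exactly 3 one-bits:
r=11=1011 popcount=3 -> KEEP
r=12=1100 popcount=2 -> skip
r=13=1101 popcount=3 -> KEEP
r=14=1110 popcount=3 -> KEEP
r=15=1111 popcount=4 -> skip
r=16=10000 popcount=1 -> skip
r=17=10001 popcount=2 -> skip
r=18=10010 popcount=2 -> skip
r=19=10011 popcount=3 -> KEEP
r=20=10100 popcount=2 -> skip
r=21=10101 popcount=3 -> KEEP
r=22=10110 popcount=3 -> KEEP
r=23=10111 popcount=4 -> skip
r=24=11000 popcount=2 -> skip
r=25=11001 popcount=3 -> KEEP
r=26=11010 popcount=3 -> KEEP
r=27=11011 popcount=4 -> skip
r=28=11100 popcount=3 -> KEEP
r=29=11101 popcount=4 -> skip
r=30=11110 popcount=4 -> skip
r=31=11111 popcount=5 -> skip
r=32=100000 popcount=1 -> skip
r=33=100001 popcount=2 -> skip
Kept rows: 11 13 14 19 21 22 25 26 28

Answer: 11 13 14 19 21 22 25 26 28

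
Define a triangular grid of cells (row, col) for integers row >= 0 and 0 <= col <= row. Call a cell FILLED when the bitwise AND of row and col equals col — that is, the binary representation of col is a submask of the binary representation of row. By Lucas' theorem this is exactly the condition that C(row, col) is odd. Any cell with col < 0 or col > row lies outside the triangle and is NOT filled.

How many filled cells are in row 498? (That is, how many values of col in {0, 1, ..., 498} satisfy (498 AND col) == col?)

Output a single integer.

Answer: 64

Derivation:
498 in binary = 111110010
popcount(498) = number of 1-bits in 111110010 = 6
A col c satisfies (498 AND c) == c iff every set bit of c is also set in 498; each of the 6 set bits of 498 can independently be on or off in c.
count = 2^6 = 64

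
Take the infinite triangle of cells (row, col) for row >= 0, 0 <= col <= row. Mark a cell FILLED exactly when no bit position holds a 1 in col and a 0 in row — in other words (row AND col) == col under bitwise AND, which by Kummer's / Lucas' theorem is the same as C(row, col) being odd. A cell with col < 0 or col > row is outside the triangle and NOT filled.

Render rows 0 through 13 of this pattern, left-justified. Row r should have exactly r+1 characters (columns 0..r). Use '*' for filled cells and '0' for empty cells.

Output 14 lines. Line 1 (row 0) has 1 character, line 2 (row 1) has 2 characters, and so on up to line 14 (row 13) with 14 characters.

r0=0: *
r1=1: **
r2=10: *0*
r3=11: ****
r4=100: *000*
r5=101: **00**
r6=110: *0*0*0*
r7=111: ********
r8=1000: *0000000*
r9=1001: **000000**
r10=1010: *0*00000*0*
r11=1011: ****0000****
r12=1100: *000*000*000*
r13=1101: **00**00**00**

Answer: *
**
*0*
****
*000*
**00**
*0*0*0*
********
*0000000*
**000000**
*0*00000*0*
****0000****
*000*000*000*
**00**00**00**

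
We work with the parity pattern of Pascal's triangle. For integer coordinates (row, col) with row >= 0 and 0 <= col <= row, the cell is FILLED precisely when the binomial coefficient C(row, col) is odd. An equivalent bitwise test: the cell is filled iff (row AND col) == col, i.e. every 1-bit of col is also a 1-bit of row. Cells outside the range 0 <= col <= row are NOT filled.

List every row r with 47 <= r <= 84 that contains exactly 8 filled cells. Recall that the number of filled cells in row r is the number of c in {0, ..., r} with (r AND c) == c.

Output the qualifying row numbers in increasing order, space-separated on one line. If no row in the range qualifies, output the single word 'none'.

Answer: 49 50 52 56 67 69 70 73 74 76 81 82 84

Derivation:
Row r has 2^popcount(r) filled cells, so we need popcount(r) = log2(8) = 3.
Scan r = 47..84 and keep those with exactly 3 one-bits:
r=47=101111 popcount=5 -> skip
r=48=110000 popcount=2 -> skip
r=49=110001 popcount=3 -> KEEP
r=50=110010 popcount=3 -> KEEP
r=51=110011 popcount=4 -> skip
r=52=110100 popcount=3 -> KEEP
r=53=110101 popcount=4 -> skip
r=54=110110 popcount=4 -> skip
r=55=110111 popcount=5 -> skip
r=56=111000 popcount=3 -> KEEP
r=57=111001 popcount=4 -> skip
r=58=111010 popcount=4 -> skip
r=59=111011 popcount=5 -> skip
r=60=111100 popcount=4 -> skip
r=61=111101 popcount=5 -> skip
r=62=111110 popcount=5 -> skip
r=63=111111 popcount=6 -> skip
r=64=1000000 popcount=1 -> skip
r=65=1000001 popcount=2 -> skip
r=66=1000010 popcount=2 -> skip
r=67=1000011 popcount=3 -> KEEP
r=68=1000100 popcount=2 -> skip
r=69=1000101 popcount=3 -> KEEP
r=70=1000110 popcount=3 -> KEEP
r=71=1000111 popcount=4 -> skip
r=72=1001000 popcount=2 -> skip
r=73=1001001 popcount=3 -> KEEP
r=74=1001010 popcount=3 -> KEEP
r=75=1001011 popcount=4 -> skip
r=76=1001100 popcount=3 -> KEEP
r=77=1001101 popcount=4 -> skip
r=78=1001110 popcount=4 -> skip
r=79=1001111 popcount=5 -> skip
r=80=1010000 popcount=2 -> skip
r=81=1010001 popcount=3 -> KEEP
r=82=1010010 popcount=3 -> KEEP
r=83=1010011 popcount=4 -> skip
r=84=1010100 popcount=3 -> KEEP
Kept rows: 49 50 52 56 67 69 70 73 74 76 81 82 84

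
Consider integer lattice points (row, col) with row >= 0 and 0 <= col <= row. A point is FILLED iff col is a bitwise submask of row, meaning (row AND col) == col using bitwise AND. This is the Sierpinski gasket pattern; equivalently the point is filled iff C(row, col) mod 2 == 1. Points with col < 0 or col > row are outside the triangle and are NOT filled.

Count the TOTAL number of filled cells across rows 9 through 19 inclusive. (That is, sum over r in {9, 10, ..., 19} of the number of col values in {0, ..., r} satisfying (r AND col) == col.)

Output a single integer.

r9=1001 pc2: +4 =4
r10=1010 pc2: +4 =8
r11=1011 pc3: +8 =16
r12=1100 pc2: +4 =20
r13=1101 pc3: +8 =28
r14=1110 pc3: +8 =36
r15=1111 pc4: +16 =52
r16=10000 pc1: +2 =54
r17=10001 pc2: +4 =58
r18=10010 pc2: +4 =62
r19=10011 pc3: +8 =70

Answer: 70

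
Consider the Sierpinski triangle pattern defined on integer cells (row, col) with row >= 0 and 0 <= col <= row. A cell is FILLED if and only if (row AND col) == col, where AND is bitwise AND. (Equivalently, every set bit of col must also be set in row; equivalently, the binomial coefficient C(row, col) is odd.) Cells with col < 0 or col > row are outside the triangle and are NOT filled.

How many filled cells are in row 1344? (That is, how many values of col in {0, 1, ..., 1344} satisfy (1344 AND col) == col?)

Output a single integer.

1344 in binary = 10101000000
popcount(1344) = number of 1-bits in 10101000000 = 3
A col c satisfies (1344 AND c) == c iff every set bit of c is also set in 1344; each of the 3 set bits of 1344 can independently be on or off in c.
count = 2^3 = 8

Answer: 8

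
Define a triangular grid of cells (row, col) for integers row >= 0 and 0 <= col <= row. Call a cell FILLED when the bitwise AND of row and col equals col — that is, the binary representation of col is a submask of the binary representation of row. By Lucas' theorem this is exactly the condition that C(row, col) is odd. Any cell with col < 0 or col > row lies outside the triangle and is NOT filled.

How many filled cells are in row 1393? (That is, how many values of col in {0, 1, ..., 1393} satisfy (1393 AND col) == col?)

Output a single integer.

1393 in binary = 10101110001
popcount(1393) = number of 1-bits in 10101110001 = 6
A col c satisfies (1393 AND c) == c iff every set bit of c is also set in 1393; each of the 6 set bits of 1393 can independently be on or off in c.
count = 2^6 = 64

Answer: 64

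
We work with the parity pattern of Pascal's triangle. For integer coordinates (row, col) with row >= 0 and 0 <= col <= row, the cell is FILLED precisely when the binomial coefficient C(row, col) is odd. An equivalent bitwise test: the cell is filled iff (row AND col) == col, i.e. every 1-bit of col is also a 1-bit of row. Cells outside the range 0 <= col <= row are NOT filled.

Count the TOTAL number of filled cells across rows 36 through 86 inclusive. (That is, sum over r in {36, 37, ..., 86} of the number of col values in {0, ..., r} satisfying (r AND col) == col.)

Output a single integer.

Answer: 706

Derivation:
r36=100100 pc2: +4 =4
r37=100101 pc3: +8 =12
r38=100110 pc3: +8 =20
r39=100111 pc4: +16 =36
r40=101000 pc2: +4 =40
r41=101001 pc3: +8 =48
r42=101010 pc3: +8 =56
r43=101011 pc4: +16 =72
r44=101100 pc3: +8 =80
r45=101101 pc4: +16 =96
r46=101110 pc4: +16 =112
r47=101111 pc5: +32 =144
r48=110000 pc2: +4 =148
r49=110001 pc3: +8 =156
r50=110010 pc3: +8 =164
r51=110011 pc4: +16 =180
r52=110100 pc3: +8 =188
r53=110101 pc4: +16 =204
r54=110110 pc4: +16 =220
r55=110111 pc5: +32 =252
r56=111000 pc3: +8 =260
r57=111001 pc4: +16 =276
r58=111010 pc4: +16 =292
r59=111011 pc5: +32 =324
r60=111100 pc4: +16 =340
r61=111101 pc5: +32 =372
r62=111110 pc5: +32 =404
r63=111111 pc6: +64 =468
r64=1000000 pc1: +2 =470
r65=1000001 pc2: +4 =474
r66=1000010 pc2: +4 =478
r67=1000011 pc3: +8 =486
r68=1000100 pc2: +4 =490
r69=1000101 pc3: +8 =498
r70=1000110 pc3: +8 =506
r71=1000111 pc4: +16 =522
r72=1001000 pc2: +4 =526
r73=1001001 pc3: +8 =534
r74=1001010 pc3: +8 =542
r75=1001011 pc4: +16 =558
r76=1001100 pc3: +8 =566
r77=1001101 pc4: +16 =582
r78=1001110 pc4: +16 =598
r79=1001111 pc5: +32 =630
r80=1010000 pc2: +4 =634
r81=1010001 pc3: +8 =642
r82=1010010 pc3: +8 =650
r83=1010011 pc4: +16 =666
r84=1010100 pc3: +8 =674
r85=1010101 pc4: +16 =690
r86=1010110 pc4: +16 =706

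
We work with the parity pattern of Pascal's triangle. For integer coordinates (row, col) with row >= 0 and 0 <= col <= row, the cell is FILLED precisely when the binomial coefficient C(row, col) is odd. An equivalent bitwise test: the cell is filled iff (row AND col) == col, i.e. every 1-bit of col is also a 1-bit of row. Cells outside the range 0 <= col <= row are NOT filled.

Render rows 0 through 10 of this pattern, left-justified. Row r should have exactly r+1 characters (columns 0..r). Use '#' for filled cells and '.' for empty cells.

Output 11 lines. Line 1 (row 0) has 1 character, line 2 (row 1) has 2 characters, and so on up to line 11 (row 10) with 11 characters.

Answer: #
##
#.#
####
#...#
##..##
#.#.#.#
########
#.......#
##......##
#.#.....#.#

Derivation:
r0=0: #
r1=1: ##
r2=10: #.#
r3=11: ####
r4=100: #...#
r5=101: ##..##
r6=110: #.#.#.#
r7=111: ########
r8=1000: #.......#
r9=1001: ##......##
r10=1010: #.#.....#.#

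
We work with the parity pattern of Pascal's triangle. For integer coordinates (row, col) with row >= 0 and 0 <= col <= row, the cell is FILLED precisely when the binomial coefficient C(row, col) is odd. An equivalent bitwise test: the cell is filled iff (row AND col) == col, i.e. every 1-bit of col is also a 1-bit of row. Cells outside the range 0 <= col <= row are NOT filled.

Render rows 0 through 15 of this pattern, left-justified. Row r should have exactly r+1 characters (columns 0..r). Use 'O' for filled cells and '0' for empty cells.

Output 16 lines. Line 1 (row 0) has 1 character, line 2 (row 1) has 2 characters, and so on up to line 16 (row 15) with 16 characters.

Answer: O
OO
O0O
OOOO
O000O
OO00OO
O0O0O0O
OOOOOOOO
O0000000O
OO000000OO
O0O00000O0O
OOOO0000OOOO
O000O000O000O
OO00OO00OO00OO
O0O0O0O0O0O0O0O
OOOOOOOOOOOOOOOO

Derivation:
r0=0: O
r1=1: OO
r2=10: O0O
r3=11: OOOO
r4=100: O000O
r5=101: OO00OO
r6=110: O0O0O0O
r7=111: OOOOOOOO
r8=1000: O0000000O
r9=1001: OO000000OO
r10=1010: O0O00000O0O
r11=1011: OOOO0000OOOO
r12=1100: O000O000O000O
r13=1101: OO00OO00OO00OO
r14=1110: O0O0O0O0O0O0O0O
r15=1111: OOOOOOOOOOOOOOOO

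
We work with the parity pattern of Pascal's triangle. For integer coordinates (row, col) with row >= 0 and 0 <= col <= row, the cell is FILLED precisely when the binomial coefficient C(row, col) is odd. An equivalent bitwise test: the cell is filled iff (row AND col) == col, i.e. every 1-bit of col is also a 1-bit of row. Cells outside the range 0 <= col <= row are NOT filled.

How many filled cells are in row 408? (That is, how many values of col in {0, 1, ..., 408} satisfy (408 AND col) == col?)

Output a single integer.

408 in binary = 110011000
popcount(408) = number of 1-bits in 110011000 = 4
A col c satisfies (408 AND c) == c iff every set bit of c is also set in 408; each of the 4 set bits of 408 can independently be on or off in c.
count = 2^4 = 16

Answer: 16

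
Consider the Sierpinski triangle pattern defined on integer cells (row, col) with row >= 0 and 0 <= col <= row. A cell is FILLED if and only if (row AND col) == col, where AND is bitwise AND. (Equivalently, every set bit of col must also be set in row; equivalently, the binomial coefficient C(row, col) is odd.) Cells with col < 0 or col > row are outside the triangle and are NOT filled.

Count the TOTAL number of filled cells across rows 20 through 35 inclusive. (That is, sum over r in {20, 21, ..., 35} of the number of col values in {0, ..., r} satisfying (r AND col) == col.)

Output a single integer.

r20=10100 pc2: +4 =4
r21=10101 pc3: +8 =12
r22=10110 pc3: +8 =20
r23=10111 pc4: +16 =36
r24=11000 pc2: +4 =40
r25=11001 pc3: +8 =48
r26=11010 pc3: +8 =56
r27=11011 pc4: +16 =72
r28=11100 pc3: +8 =80
r29=11101 pc4: +16 =96
r30=11110 pc4: +16 =112
r31=11111 pc5: +32 =144
r32=100000 pc1: +2 =146
r33=100001 pc2: +4 =150
r34=100010 pc2: +4 =154
r35=100011 pc3: +8 =162

Answer: 162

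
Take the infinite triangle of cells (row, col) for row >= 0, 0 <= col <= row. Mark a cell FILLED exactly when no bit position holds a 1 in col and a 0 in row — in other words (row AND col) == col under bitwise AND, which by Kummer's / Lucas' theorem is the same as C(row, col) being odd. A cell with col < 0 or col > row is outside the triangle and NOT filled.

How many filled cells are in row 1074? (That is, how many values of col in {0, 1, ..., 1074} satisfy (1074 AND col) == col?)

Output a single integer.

1074 in binary = 10000110010
popcount(1074) = number of 1-bits in 10000110010 = 4
A col c satisfies (1074 AND c) == c iff every set bit of c is also set in 1074; each of the 4 set bits of 1074 can independently be on or off in c.
count = 2^4 = 16

Answer: 16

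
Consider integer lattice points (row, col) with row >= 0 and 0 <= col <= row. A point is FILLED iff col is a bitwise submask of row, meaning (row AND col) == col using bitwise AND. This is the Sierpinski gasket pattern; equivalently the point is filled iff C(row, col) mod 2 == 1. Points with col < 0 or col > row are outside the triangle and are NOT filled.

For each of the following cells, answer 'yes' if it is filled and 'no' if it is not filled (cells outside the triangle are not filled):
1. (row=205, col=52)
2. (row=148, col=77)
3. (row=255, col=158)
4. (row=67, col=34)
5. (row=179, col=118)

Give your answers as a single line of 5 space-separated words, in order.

(205,52): row=0b11001101, col=0b110100, row AND col = 0b100 = 4; 4 != 52 -> empty
(148,77): row=0b10010100, col=0b1001101, row AND col = 0b100 = 4; 4 != 77 -> empty
(255,158): row=0b11111111, col=0b10011110, row AND col = 0b10011110 = 158; 158 == 158 -> filled
(67,34): row=0b1000011, col=0b100010, row AND col = 0b10 = 2; 2 != 34 -> empty
(179,118): row=0b10110011, col=0b1110110, row AND col = 0b110010 = 50; 50 != 118 -> empty

Answer: no no yes no no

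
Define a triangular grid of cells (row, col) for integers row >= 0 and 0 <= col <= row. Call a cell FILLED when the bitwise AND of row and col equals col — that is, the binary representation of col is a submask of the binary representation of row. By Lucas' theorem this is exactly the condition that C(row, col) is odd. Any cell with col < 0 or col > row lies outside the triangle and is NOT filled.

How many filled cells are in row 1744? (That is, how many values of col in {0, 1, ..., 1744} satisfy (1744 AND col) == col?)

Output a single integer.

Answer: 32

Derivation:
1744 in binary = 11011010000
popcount(1744) = number of 1-bits in 11011010000 = 5
A col c satisfies (1744 AND c) == c iff every set bit of c is also set in 1744; each of the 5 set bits of 1744 can independently be on or off in c.
count = 2^5 = 32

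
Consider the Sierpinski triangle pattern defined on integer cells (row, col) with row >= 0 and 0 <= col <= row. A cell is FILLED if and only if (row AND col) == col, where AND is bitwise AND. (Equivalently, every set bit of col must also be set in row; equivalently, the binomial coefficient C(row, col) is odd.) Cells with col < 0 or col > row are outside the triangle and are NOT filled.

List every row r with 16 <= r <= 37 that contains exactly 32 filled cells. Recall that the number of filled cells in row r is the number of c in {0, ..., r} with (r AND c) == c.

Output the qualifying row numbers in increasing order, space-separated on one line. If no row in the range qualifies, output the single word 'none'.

Row r has 2^popcount(r) filled cells, so we need popcount(r) = log2(32) = 5.
Scan r = 16..37 and keep those with exactly 5 one-bits:
r=16=10000 popcount=1 -> skip
r=17=10001 popcount=2 -> skip
r=18=10010 popcount=2 -> skip
r=19=10011 popcount=3 -> skip
r=20=10100 popcount=2 -> skip
r=21=10101 popcount=3 -> skip
r=22=10110 popcount=3 -> skip
r=23=10111 popcount=4 -> skip
r=24=11000 popcount=2 -> skip
r=25=11001 popcount=3 -> skip
r=26=11010 popcount=3 -> skip
r=27=11011 popcount=4 -> skip
r=28=11100 popcount=3 -> skip
r=29=11101 popcount=4 -> skip
r=30=11110 popcount=4 -> skip
r=31=11111 popcount=5 -> KEEP
r=32=100000 popcount=1 -> skip
r=33=100001 popcount=2 -> skip
r=34=100010 popcount=2 -> skip
r=35=100011 popcount=3 -> skip
r=36=100100 popcount=2 -> skip
r=37=100101 popcount=3 -> skip
Kept rows: 31

Answer: 31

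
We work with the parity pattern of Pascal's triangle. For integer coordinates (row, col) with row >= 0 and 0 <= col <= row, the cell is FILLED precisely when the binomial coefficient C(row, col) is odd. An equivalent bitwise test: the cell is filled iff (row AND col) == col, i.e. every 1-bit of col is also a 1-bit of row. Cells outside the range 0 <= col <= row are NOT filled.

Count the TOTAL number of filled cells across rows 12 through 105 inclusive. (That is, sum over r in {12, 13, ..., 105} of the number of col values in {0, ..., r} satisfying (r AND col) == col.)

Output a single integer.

Answer: 1302

Derivation:
r12=1100 pc2: +4 =4
r13=1101 pc3: +8 =12
r14=1110 pc3: +8 =20
r15=1111 pc4: +16 =36
r16=10000 pc1: +2 =38
r17=10001 pc2: +4 =42
r18=10010 pc2: +4 =46
r19=10011 pc3: +8 =54
r20=10100 pc2: +4 =58
r21=10101 pc3: +8 =66
r22=10110 pc3: +8 =74
r23=10111 pc4: +16 =90
r24=11000 pc2: +4 =94
r25=11001 pc3: +8 =102
r26=11010 pc3: +8 =110
r27=11011 pc4: +16 =126
r28=11100 pc3: +8 =134
r29=11101 pc4: +16 =150
r30=11110 pc4: +16 =166
r31=11111 pc5: +32 =198
r32=100000 pc1: +2 =200
r33=100001 pc2: +4 =204
r34=100010 pc2: +4 =208
r35=100011 pc3: +8 =216
r36=100100 pc2: +4 =220
r37=100101 pc3: +8 =228
r38=100110 pc3: +8 =236
r39=100111 pc4: +16 =252
r40=101000 pc2: +4 =256
r41=101001 pc3: +8 =264
r42=101010 pc3: +8 =272
r43=101011 pc4: +16 =288
r44=101100 pc3: +8 =296
r45=101101 pc4: +16 =312
r46=101110 pc4: +16 =328
r47=101111 pc5: +32 =360
r48=110000 pc2: +4 =364
r49=110001 pc3: +8 =372
r50=110010 pc3: +8 =380
r51=110011 pc4: +16 =396
r52=110100 pc3: +8 =404
r53=110101 pc4: +16 =420
r54=110110 pc4: +16 =436
r55=110111 pc5: +32 =468
r56=111000 pc3: +8 =476
r57=111001 pc4: +16 =492
r58=111010 pc4: +16 =508
r59=111011 pc5: +32 =540
r60=111100 pc4: +16 =556
r61=111101 pc5: +32 =588
r62=111110 pc5: +32 =620
r63=111111 pc6: +64 =684
r64=1000000 pc1: +2 =686
r65=1000001 pc2: +4 =690
r66=1000010 pc2: +4 =694
r67=1000011 pc3: +8 =702
r68=1000100 pc2: +4 =706
r69=1000101 pc3: +8 =714
r70=1000110 pc3: +8 =722
r71=1000111 pc4: +16 =738
r72=1001000 pc2: +4 =742
r73=1001001 pc3: +8 =750
r74=1001010 pc3: +8 =758
r75=1001011 pc4: +16 =774
r76=1001100 pc3: +8 =782
r77=1001101 pc4: +16 =798
r78=1001110 pc4: +16 =814
r79=1001111 pc5: +32 =846
r80=1010000 pc2: +4 =850
r81=1010001 pc3: +8 =858
r82=1010010 pc3: +8 =866
r83=1010011 pc4: +16 =882
r84=1010100 pc3: +8 =890
r85=1010101 pc4: +16 =906
r86=1010110 pc4: +16 =922
r87=1010111 pc5: +32 =954
r88=1011000 pc3: +8 =962
r89=1011001 pc4: +16 =978
r90=1011010 pc4: +16 =994
r91=1011011 pc5: +32 =1026
r92=1011100 pc4: +16 =1042
r93=1011101 pc5: +32 =1074
r94=1011110 pc5: +32 =1106
r95=1011111 pc6: +64 =1170
r96=1100000 pc2: +4 =1174
r97=1100001 pc3: +8 =1182
r98=1100010 pc3: +8 =1190
r99=1100011 pc4: +16 =1206
r100=1100100 pc3: +8 =1214
r101=1100101 pc4: +16 =1230
r102=1100110 pc4: +16 =1246
r103=1100111 pc5: +32 =1278
r104=1101000 pc3: +8 =1286
r105=1101001 pc4: +16 =1302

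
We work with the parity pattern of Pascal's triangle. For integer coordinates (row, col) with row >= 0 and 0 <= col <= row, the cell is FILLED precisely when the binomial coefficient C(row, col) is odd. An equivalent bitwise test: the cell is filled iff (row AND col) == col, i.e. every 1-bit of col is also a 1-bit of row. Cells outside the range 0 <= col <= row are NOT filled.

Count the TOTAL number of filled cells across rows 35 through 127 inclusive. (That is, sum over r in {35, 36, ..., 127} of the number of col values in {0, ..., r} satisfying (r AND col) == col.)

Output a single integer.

Answer: 1934

Derivation:
r35=100011 pc3: +8 =8
r36=100100 pc2: +4 =12
r37=100101 pc3: +8 =20
r38=100110 pc3: +8 =28
r39=100111 pc4: +16 =44
r40=101000 pc2: +4 =48
r41=101001 pc3: +8 =56
r42=101010 pc3: +8 =64
r43=101011 pc4: +16 =80
r44=101100 pc3: +8 =88
r45=101101 pc4: +16 =104
r46=101110 pc4: +16 =120
r47=101111 pc5: +32 =152
r48=110000 pc2: +4 =156
r49=110001 pc3: +8 =164
r50=110010 pc3: +8 =172
r51=110011 pc4: +16 =188
r52=110100 pc3: +8 =196
r53=110101 pc4: +16 =212
r54=110110 pc4: +16 =228
r55=110111 pc5: +32 =260
r56=111000 pc3: +8 =268
r57=111001 pc4: +16 =284
r58=111010 pc4: +16 =300
r59=111011 pc5: +32 =332
r60=111100 pc4: +16 =348
r61=111101 pc5: +32 =380
r62=111110 pc5: +32 =412
r63=111111 pc6: +64 =476
r64=1000000 pc1: +2 =478
r65=1000001 pc2: +4 =482
r66=1000010 pc2: +4 =486
r67=1000011 pc3: +8 =494
r68=1000100 pc2: +4 =498
r69=1000101 pc3: +8 =506
r70=1000110 pc3: +8 =514
r71=1000111 pc4: +16 =530
r72=1001000 pc2: +4 =534
r73=1001001 pc3: +8 =542
r74=1001010 pc3: +8 =550
r75=1001011 pc4: +16 =566
r76=1001100 pc3: +8 =574
r77=1001101 pc4: +16 =590
r78=1001110 pc4: +16 =606
r79=1001111 pc5: +32 =638
r80=1010000 pc2: +4 =642
r81=1010001 pc3: +8 =650
r82=1010010 pc3: +8 =658
r83=1010011 pc4: +16 =674
r84=1010100 pc3: +8 =682
r85=1010101 pc4: +16 =698
r86=1010110 pc4: +16 =714
r87=1010111 pc5: +32 =746
r88=1011000 pc3: +8 =754
r89=1011001 pc4: +16 =770
r90=1011010 pc4: +16 =786
r91=1011011 pc5: +32 =818
r92=1011100 pc4: +16 =834
r93=1011101 pc5: +32 =866
r94=1011110 pc5: +32 =898
r95=1011111 pc6: +64 =962
r96=1100000 pc2: +4 =966
r97=1100001 pc3: +8 =974
r98=1100010 pc3: +8 =982
r99=1100011 pc4: +16 =998
r100=1100100 pc3: +8 =1006
r101=1100101 pc4: +16 =1022
r102=1100110 pc4: +16 =1038
r103=1100111 pc5: +32 =1070
r104=1101000 pc3: +8 =1078
r105=1101001 pc4: +16 =1094
r106=1101010 pc4: +16 =1110
r107=1101011 pc5: +32 =1142
r108=1101100 pc4: +16 =1158
r109=1101101 pc5: +32 =1190
r110=1101110 pc5: +32 =1222
r111=1101111 pc6: +64 =1286
r112=1110000 pc3: +8 =1294
r113=1110001 pc4: +16 =1310
r114=1110010 pc4: +16 =1326
r115=1110011 pc5: +32 =1358
r116=1110100 pc4: +16 =1374
r117=1110101 pc5: +32 =1406
r118=1110110 pc5: +32 =1438
r119=1110111 pc6: +64 =1502
r120=1111000 pc4: +16 =1518
r121=1111001 pc5: +32 =1550
r122=1111010 pc5: +32 =1582
r123=1111011 pc6: +64 =1646
r124=1111100 pc5: +32 =1678
r125=1111101 pc6: +64 =1742
r126=1111110 pc6: +64 =1806
r127=1111111 pc7: +128 =1934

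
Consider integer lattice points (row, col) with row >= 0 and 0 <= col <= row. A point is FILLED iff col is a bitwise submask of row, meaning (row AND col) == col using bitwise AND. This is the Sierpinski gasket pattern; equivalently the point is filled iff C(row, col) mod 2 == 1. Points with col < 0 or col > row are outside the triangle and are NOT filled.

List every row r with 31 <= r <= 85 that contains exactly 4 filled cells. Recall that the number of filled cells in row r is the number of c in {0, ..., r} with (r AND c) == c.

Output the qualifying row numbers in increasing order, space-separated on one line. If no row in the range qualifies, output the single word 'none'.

Row r has 2^popcount(r) filled cells, so we need popcount(r) = log2(4) = 2.
Scan r = 31..85 and keep those with exactly 2 one-bits:
r=31=11111 popcount=5 -> skip
r=32=100000 popcount=1 -> skip
r=33=100001 popcount=2 -> KEEP
r=34=100010 popcount=2 -> KEEP
r=35=100011 popcount=3 -> skip
r=36=100100 popcount=2 -> KEEP
r=37=100101 popcount=3 -> skip
r=38=100110 popcount=3 -> skip
r=39=100111 popcount=4 -> skip
r=40=101000 popcount=2 -> KEEP
r=41=101001 popcount=3 -> skip
r=42=101010 popcount=3 -> skip
r=43=101011 popcount=4 -> skip
r=44=101100 popcount=3 -> skip
r=45=101101 popcount=4 -> skip
r=46=101110 popcount=4 -> skip
r=47=101111 popcount=5 -> skip
r=48=110000 popcount=2 -> KEEP
r=49=110001 popcount=3 -> skip
r=50=110010 popcount=3 -> skip
r=51=110011 popcount=4 -> skip
r=52=110100 popcount=3 -> skip
r=53=110101 popcount=4 -> skip
r=54=110110 popcount=4 -> skip
r=55=110111 popcount=5 -> skip
r=56=111000 popcount=3 -> skip
r=57=111001 popcount=4 -> skip
r=58=111010 popcount=4 -> skip
r=59=111011 popcount=5 -> skip
r=60=111100 popcount=4 -> skip
r=61=111101 popcount=5 -> skip
r=62=111110 popcount=5 -> skip
r=63=111111 popcount=6 -> skip
r=64=1000000 popcount=1 -> skip
r=65=1000001 popcount=2 -> KEEP
r=66=1000010 popcount=2 -> KEEP
r=67=1000011 popcount=3 -> skip
r=68=1000100 popcount=2 -> KEEP
r=69=1000101 popcount=3 -> skip
r=70=1000110 popcount=3 -> skip
r=71=1000111 popcount=4 -> skip
r=72=1001000 popcount=2 -> KEEP
r=73=1001001 popcount=3 -> skip
r=74=1001010 popcount=3 -> skip
r=75=1001011 popcount=4 -> skip
r=76=1001100 popcount=3 -> skip
r=77=1001101 popcount=4 -> skip
r=78=1001110 popcount=4 -> skip
r=79=1001111 popcount=5 -> skip
r=80=1010000 popcount=2 -> KEEP
r=81=1010001 popcount=3 -> skip
r=82=1010010 popcount=3 -> skip
r=83=1010011 popcount=4 -> skip
r=84=1010100 popcount=3 -> skip
r=85=1010101 popcount=4 -> skip
Kept rows: 33 34 36 40 48 65 66 68 72 80

Answer: 33 34 36 40 48 65 66 68 72 80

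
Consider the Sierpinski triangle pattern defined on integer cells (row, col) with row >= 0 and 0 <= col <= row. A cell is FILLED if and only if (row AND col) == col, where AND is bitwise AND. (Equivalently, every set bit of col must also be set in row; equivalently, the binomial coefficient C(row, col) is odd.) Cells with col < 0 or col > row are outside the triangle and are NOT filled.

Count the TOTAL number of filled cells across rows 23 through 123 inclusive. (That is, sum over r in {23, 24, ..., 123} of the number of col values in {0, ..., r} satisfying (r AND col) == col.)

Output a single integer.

r23=10111 pc4: +16 =16
r24=11000 pc2: +4 =20
r25=11001 pc3: +8 =28
r26=11010 pc3: +8 =36
r27=11011 pc4: +16 =52
r28=11100 pc3: +8 =60
r29=11101 pc4: +16 =76
r30=11110 pc4: +16 =92
r31=11111 pc5: +32 =124
r32=100000 pc1: +2 =126
r33=100001 pc2: +4 =130
r34=100010 pc2: +4 =134
r35=100011 pc3: +8 =142
r36=100100 pc2: +4 =146
r37=100101 pc3: +8 =154
r38=100110 pc3: +8 =162
r39=100111 pc4: +16 =178
r40=101000 pc2: +4 =182
r41=101001 pc3: +8 =190
r42=101010 pc3: +8 =198
r43=101011 pc4: +16 =214
r44=101100 pc3: +8 =222
r45=101101 pc4: +16 =238
r46=101110 pc4: +16 =254
r47=101111 pc5: +32 =286
r48=110000 pc2: +4 =290
r49=110001 pc3: +8 =298
r50=110010 pc3: +8 =306
r51=110011 pc4: +16 =322
r52=110100 pc3: +8 =330
r53=110101 pc4: +16 =346
r54=110110 pc4: +16 =362
r55=110111 pc5: +32 =394
r56=111000 pc3: +8 =402
r57=111001 pc4: +16 =418
r58=111010 pc4: +16 =434
r59=111011 pc5: +32 =466
r60=111100 pc4: +16 =482
r61=111101 pc5: +32 =514
r62=111110 pc5: +32 =546
r63=111111 pc6: +64 =610
r64=1000000 pc1: +2 =612
r65=1000001 pc2: +4 =616
r66=1000010 pc2: +4 =620
r67=1000011 pc3: +8 =628
r68=1000100 pc2: +4 =632
r69=1000101 pc3: +8 =640
r70=1000110 pc3: +8 =648
r71=1000111 pc4: +16 =664
r72=1001000 pc2: +4 =668
r73=1001001 pc3: +8 =676
r74=1001010 pc3: +8 =684
r75=1001011 pc4: +16 =700
r76=1001100 pc3: +8 =708
r77=1001101 pc4: +16 =724
r78=1001110 pc4: +16 =740
r79=1001111 pc5: +32 =772
r80=1010000 pc2: +4 =776
r81=1010001 pc3: +8 =784
r82=1010010 pc3: +8 =792
r83=1010011 pc4: +16 =808
r84=1010100 pc3: +8 =816
r85=1010101 pc4: +16 =832
r86=1010110 pc4: +16 =848
r87=1010111 pc5: +32 =880
r88=1011000 pc3: +8 =888
r89=1011001 pc4: +16 =904
r90=1011010 pc4: +16 =920
r91=1011011 pc5: +32 =952
r92=1011100 pc4: +16 =968
r93=1011101 pc5: +32 =1000
r94=1011110 pc5: +32 =1032
r95=1011111 pc6: +64 =1096
r96=1100000 pc2: +4 =1100
r97=1100001 pc3: +8 =1108
r98=1100010 pc3: +8 =1116
r99=1100011 pc4: +16 =1132
r100=1100100 pc3: +8 =1140
r101=1100101 pc4: +16 =1156
r102=1100110 pc4: +16 =1172
r103=1100111 pc5: +32 =1204
r104=1101000 pc3: +8 =1212
r105=1101001 pc4: +16 =1228
r106=1101010 pc4: +16 =1244
r107=1101011 pc5: +32 =1276
r108=1101100 pc4: +16 =1292
r109=1101101 pc5: +32 =1324
r110=1101110 pc5: +32 =1356
r111=1101111 pc6: +64 =1420
r112=1110000 pc3: +8 =1428
r113=1110001 pc4: +16 =1444
r114=1110010 pc4: +16 =1460
r115=1110011 pc5: +32 =1492
r116=1110100 pc4: +16 =1508
r117=1110101 pc5: +32 =1540
r118=1110110 pc5: +32 =1572
r119=1110111 pc6: +64 =1636
r120=1111000 pc4: +16 =1652
r121=1111001 pc5: +32 =1684
r122=1111010 pc5: +32 =1716
r123=1111011 pc6: +64 =1780

Answer: 1780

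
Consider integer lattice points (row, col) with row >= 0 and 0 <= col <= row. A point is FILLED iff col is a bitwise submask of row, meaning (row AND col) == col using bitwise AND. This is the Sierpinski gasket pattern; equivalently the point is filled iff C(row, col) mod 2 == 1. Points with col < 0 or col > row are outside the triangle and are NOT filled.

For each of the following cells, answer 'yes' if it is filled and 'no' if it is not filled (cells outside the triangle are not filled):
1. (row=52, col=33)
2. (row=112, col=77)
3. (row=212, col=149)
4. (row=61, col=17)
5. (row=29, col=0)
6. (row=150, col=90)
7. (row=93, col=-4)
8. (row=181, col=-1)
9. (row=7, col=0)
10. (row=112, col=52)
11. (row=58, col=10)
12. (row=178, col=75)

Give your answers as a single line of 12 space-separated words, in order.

(52,33): row=0b110100, col=0b100001, row AND col = 0b100000 = 32; 32 != 33 -> empty
(112,77): row=0b1110000, col=0b1001101, row AND col = 0b1000000 = 64; 64 != 77 -> empty
(212,149): row=0b11010100, col=0b10010101, row AND col = 0b10010100 = 148; 148 != 149 -> empty
(61,17): row=0b111101, col=0b10001, row AND col = 0b10001 = 17; 17 == 17 -> filled
(29,0): row=0b11101, col=0b0, row AND col = 0b0 = 0; 0 == 0 -> filled
(150,90): row=0b10010110, col=0b1011010, row AND col = 0b10010 = 18; 18 != 90 -> empty
(93,-4): col outside [0, 93] -> not filled
(181,-1): col outside [0, 181] -> not filled
(7,0): row=0b111, col=0b0, row AND col = 0b0 = 0; 0 == 0 -> filled
(112,52): row=0b1110000, col=0b110100, row AND col = 0b110000 = 48; 48 != 52 -> empty
(58,10): row=0b111010, col=0b1010, row AND col = 0b1010 = 10; 10 == 10 -> filled
(178,75): row=0b10110010, col=0b1001011, row AND col = 0b10 = 2; 2 != 75 -> empty

Answer: no no no yes yes no no no yes no yes no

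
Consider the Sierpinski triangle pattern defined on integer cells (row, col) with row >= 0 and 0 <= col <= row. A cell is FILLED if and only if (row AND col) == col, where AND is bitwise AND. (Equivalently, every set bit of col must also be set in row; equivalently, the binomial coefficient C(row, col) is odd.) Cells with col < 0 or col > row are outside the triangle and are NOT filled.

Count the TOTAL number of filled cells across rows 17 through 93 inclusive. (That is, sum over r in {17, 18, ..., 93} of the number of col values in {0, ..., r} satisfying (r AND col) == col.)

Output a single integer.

r17=10001 pc2: +4 =4
r18=10010 pc2: +4 =8
r19=10011 pc3: +8 =16
r20=10100 pc2: +4 =20
r21=10101 pc3: +8 =28
r22=10110 pc3: +8 =36
r23=10111 pc4: +16 =52
r24=11000 pc2: +4 =56
r25=11001 pc3: +8 =64
r26=11010 pc3: +8 =72
r27=11011 pc4: +16 =88
r28=11100 pc3: +8 =96
r29=11101 pc4: +16 =112
r30=11110 pc4: +16 =128
r31=11111 pc5: +32 =160
r32=100000 pc1: +2 =162
r33=100001 pc2: +4 =166
r34=100010 pc2: +4 =170
r35=100011 pc3: +8 =178
r36=100100 pc2: +4 =182
r37=100101 pc3: +8 =190
r38=100110 pc3: +8 =198
r39=100111 pc4: +16 =214
r40=101000 pc2: +4 =218
r41=101001 pc3: +8 =226
r42=101010 pc3: +8 =234
r43=101011 pc4: +16 =250
r44=101100 pc3: +8 =258
r45=101101 pc4: +16 =274
r46=101110 pc4: +16 =290
r47=101111 pc5: +32 =322
r48=110000 pc2: +4 =326
r49=110001 pc3: +8 =334
r50=110010 pc3: +8 =342
r51=110011 pc4: +16 =358
r52=110100 pc3: +8 =366
r53=110101 pc4: +16 =382
r54=110110 pc4: +16 =398
r55=110111 pc5: +32 =430
r56=111000 pc3: +8 =438
r57=111001 pc4: +16 =454
r58=111010 pc4: +16 =470
r59=111011 pc5: +32 =502
r60=111100 pc4: +16 =518
r61=111101 pc5: +32 =550
r62=111110 pc5: +32 =582
r63=111111 pc6: +64 =646
r64=1000000 pc1: +2 =648
r65=1000001 pc2: +4 =652
r66=1000010 pc2: +4 =656
r67=1000011 pc3: +8 =664
r68=1000100 pc2: +4 =668
r69=1000101 pc3: +8 =676
r70=1000110 pc3: +8 =684
r71=1000111 pc4: +16 =700
r72=1001000 pc2: +4 =704
r73=1001001 pc3: +8 =712
r74=1001010 pc3: +8 =720
r75=1001011 pc4: +16 =736
r76=1001100 pc3: +8 =744
r77=1001101 pc4: +16 =760
r78=1001110 pc4: +16 =776
r79=1001111 pc5: +32 =808
r80=1010000 pc2: +4 =812
r81=1010001 pc3: +8 =820
r82=1010010 pc3: +8 =828
r83=1010011 pc4: +16 =844
r84=1010100 pc3: +8 =852
r85=1010101 pc4: +16 =868
r86=1010110 pc4: +16 =884
r87=1010111 pc5: +32 =916
r88=1011000 pc3: +8 =924
r89=1011001 pc4: +16 =940
r90=1011010 pc4: +16 =956
r91=1011011 pc5: +32 =988
r92=1011100 pc4: +16 =1004
r93=1011101 pc5: +32 =1036

Answer: 1036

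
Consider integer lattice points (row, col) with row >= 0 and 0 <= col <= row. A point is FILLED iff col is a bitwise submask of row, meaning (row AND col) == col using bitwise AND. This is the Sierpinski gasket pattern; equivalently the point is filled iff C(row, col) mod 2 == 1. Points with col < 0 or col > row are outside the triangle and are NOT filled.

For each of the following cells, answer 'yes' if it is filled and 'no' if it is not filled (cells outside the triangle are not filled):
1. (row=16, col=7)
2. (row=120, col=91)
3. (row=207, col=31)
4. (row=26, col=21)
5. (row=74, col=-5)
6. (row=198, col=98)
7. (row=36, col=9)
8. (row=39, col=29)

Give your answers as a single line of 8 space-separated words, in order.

Answer: no no no no no no no no

Derivation:
(16,7): row=0b10000, col=0b111, row AND col = 0b0 = 0; 0 != 7 -> empty
(120,91): row=0b1111000, col=0b1011011, row AND col = 0b1011000 = 88; 88 != 91 -> empty
(207,31): row=0b11001111, col=0b11111, row AND col = 0b1111 = 15; 15 != 31 -> empty
(26,21): row=0b11010, col=0b10101, row AND col = 0b10000 = 16; 16 != 21 -> empty
(74,-5): col outside [0, 74] -> not filled
(198,98): row=0b11000110, col=0b1100010, row AND col = 0b1000010 = 66; 66 != 98 -> empty
(36,9): row=0b100100, col=0b1001, row AND col = 0b0 = 0; 0 != 9 -> empty
(39,29): row=0b100111, col=0b11101, row AND col = 0b101 = 5; 5 != 29 -> empty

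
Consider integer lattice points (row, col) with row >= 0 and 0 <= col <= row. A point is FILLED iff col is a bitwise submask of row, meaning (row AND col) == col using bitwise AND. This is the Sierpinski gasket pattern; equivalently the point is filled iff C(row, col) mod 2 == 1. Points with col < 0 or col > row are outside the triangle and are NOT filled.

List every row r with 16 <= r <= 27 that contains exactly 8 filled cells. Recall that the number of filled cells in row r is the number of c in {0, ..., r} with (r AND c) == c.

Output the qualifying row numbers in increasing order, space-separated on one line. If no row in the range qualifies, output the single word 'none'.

Answer: 19 21 22 25 26

Derivation:
Row r has 2^popcount(r) filled cells, so we need popcount(r) = log2(8) = 3.
Scan r = 16..27 and keep those with exactly 3 one-bits:
r=16=10000 popcount=1 -> skip
r=17=10001 popcount=2 -> skip
r=18=10010 popcount=2 -> skip
r=19=10011 popcount=3 -> KEEP
r=20=10100 popcount=2 -> skip
r=21=10101 popcount=3 -> KEEP
r=22=10110 popcount=3 -> KEEP
r=23=10111 popcount=4 -> skip
r=24=11000 popcount=2 -> skip
r=25=11001 popcount=3 -> KEEP
r=26=11010 popcount=3 -> KEEP
r=27=11011 popcount=4 -> skip
Kept rows: 19 21 22 25 26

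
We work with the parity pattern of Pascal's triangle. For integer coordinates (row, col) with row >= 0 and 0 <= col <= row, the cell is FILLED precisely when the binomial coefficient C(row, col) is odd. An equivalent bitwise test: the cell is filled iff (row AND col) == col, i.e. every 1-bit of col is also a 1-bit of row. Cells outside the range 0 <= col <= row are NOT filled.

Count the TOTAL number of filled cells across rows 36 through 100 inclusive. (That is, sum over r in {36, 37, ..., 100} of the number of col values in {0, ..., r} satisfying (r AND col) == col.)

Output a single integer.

r36=100100 pc2: +4 =4
r37=100101 pc3: +8 =12
r38=100110 pc3: +8 =20
r39=100111 pc4: +16 =36
r40=101000 pc2: +4 =40
r41=101001 pc3: +8 =48
r42=101010 pc3: +8 =56
r43=101011 pc4: +16 =72
r44=101100 pc3: +8 =80
r45=101101 pc4: +16 =96
r46=101110 pc4: +16 =112
r47=101111 pc5: +32 =144
r48=110000 pc2: +4 =148
r49=110001 pc3: +8 =156
r50=110010 pc3: +8 =164
r51=110011 pc4: +16 =180
r52=110100 pc3: +8 =188
r53=110101 pc4: +16 =204
r54=110110 pc4: +16 =220
r55=110111 pc5: +32 =252
r56=111000 pc3: +8 =260
r57=111001 pc4: +16 =276
r58=111010 pc4: +16 =292
r59=111011 pc5: +32 =324
r60=111100 pc4: +16 =340
r61=111101 pc5: +32 =372
r62=111110 pc5: +32 =404
r63=111111 pc6: +64 =468
r64=1000000 pc1: +2 =470
r65=1000001 pc2: +4 =474
r66=1000010 pc2: +4 =478
r67=1000011 pc3: +8 =486
r68=1000100 pc2: +4 =490
r69=1000101 pc3: +8 =498
r70=1000110 pc3: +8 =506
r71=1000111 pc4: +16 =522
r72=1001000 pc2: +4 =526
r73=1001001 pc3: +8 =534
r74=1001010 pc3: +8 =542
r75=1001011 pc4: +16 =558
r76=1001100 pc3: +8 =566
r77=1001101 pc4: +16 =582
r78=1001110 pc4: +16 =598
r79=1001111 pc5: +32 =630
r80=1010000 pc2: +4 =634
r81=1010001 pc3: +8 =642
r82=1010010 pc3: +8 =650
r83=1010011 pc4: +16 =666
r84=1010100 pc3: +8 =674
r85=1010101 pc4: +16 =690
r86=1010110 pc4: +16 =706
r87=1010111 pc5: +32 =738
r88=1011000 pc3: +8 =746
r89=1011001 pc4: +16 =762
r90=1011010 pc4: +16 =778
r91=1011011 pc5: +32 =810
r92=1011100 pc4: +16 =826
r93=1011101 pc5: +32 =858
r94=1011110 pc5: +32 =890
r95=1011111 pc6: +64 =954
r96=1100000 pc2: +4 =958
r97=1100001 pc3: +8 =966
r98=1100010 pc3: +8 =974
r99=1100011 pc4: +16 =990
r100=1100100 pc3: +8 =998

Answer: 998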